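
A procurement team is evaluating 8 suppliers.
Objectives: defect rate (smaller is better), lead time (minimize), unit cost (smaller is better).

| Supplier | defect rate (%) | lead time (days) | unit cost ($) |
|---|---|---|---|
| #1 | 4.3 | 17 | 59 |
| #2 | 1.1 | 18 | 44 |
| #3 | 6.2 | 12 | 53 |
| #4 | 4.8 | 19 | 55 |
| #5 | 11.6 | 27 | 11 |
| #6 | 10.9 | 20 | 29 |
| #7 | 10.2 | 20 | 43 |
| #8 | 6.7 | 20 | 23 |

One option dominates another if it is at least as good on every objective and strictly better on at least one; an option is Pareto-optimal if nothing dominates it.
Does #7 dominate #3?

#7 vs #3: #7 is worse on defect rate (10.2 vs 6.2), so it does not dominate #3.

No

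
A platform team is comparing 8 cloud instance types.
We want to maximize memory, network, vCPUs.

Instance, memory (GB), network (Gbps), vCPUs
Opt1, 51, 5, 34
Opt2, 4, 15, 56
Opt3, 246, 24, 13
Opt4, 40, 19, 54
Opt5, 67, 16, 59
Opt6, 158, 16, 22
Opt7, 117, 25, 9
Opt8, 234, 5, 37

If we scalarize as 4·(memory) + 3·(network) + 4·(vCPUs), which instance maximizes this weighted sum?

Opt3

Opt1: 4·51 + 3·5 + 4·34 = 355
Opt2: 4·4 + 3·15 + 4·56 = 285
Opt3: 4·246 + 3·24 + 4·13 = 1108
Opt4: 4·40 + 3·19 + 4·54 = 433
Opt5: 4·67 + 3·16 + 4·59 = 552
Opt6: 4·158 + 3·16 + 4·22 = 768
Opt7: 4·117 + 3·25 + 4·9 = 579
Opt8: 4·234 + 3·5 + 4·37 = 1099
Highest: Opt3 at 1108.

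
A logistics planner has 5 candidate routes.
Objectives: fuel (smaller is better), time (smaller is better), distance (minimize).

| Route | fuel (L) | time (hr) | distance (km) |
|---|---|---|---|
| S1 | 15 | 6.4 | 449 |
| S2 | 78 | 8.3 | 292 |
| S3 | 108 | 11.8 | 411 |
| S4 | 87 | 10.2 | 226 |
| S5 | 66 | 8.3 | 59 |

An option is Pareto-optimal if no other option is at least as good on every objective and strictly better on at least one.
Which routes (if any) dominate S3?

S2: fuel 78≤108, time 8.3≤11.8, distance 292≤411 — dominates S3.
S4: fuel 87≤108, time 10.2≤11.8, distance 226≤411 — dominates S3.
S5: fuel 66≤108, time 8.3≤11.8, distance 59≤411 — dominates S3.
Others (S1) are each worse than S3 on at least one objective.

S2, S4, S5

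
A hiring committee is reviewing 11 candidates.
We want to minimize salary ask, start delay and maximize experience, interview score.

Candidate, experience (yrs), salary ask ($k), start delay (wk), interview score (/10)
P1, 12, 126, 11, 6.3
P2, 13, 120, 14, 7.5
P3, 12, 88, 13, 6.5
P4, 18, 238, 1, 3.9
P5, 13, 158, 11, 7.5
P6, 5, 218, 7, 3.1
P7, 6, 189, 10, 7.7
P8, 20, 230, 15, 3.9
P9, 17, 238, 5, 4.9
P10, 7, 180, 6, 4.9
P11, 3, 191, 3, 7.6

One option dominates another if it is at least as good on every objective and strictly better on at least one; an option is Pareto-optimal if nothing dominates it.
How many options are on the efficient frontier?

10

P1: not dominated.
P2: not dominated.
P3: not dominated (best salary ask).
P4: not dominated (best start delay).
P5: not dominated.
P6: dominated by P10 (experience 7≥5, salary ask 180≤218, start delay 6≤7, interview score 4.9≥3.1).
P7: not dominated (best interview score).
P8: not dominated (best experience).
P9: not dominated.
P10: not dominated.
P11: not dominated.
Pareto-optimal: P1, P2, P3, P4, P5, P7, P8, P9, P10, P11 → 10.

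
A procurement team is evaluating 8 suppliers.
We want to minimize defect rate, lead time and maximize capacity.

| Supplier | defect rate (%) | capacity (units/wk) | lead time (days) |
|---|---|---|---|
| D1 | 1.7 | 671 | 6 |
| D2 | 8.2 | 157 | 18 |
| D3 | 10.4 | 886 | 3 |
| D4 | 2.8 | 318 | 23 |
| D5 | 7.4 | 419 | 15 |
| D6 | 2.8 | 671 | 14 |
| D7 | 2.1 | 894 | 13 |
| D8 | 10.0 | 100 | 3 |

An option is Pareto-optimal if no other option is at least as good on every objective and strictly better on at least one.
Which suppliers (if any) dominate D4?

D1, D6, D7

D1: defect rate 1.7≤2.8, capacity 671≥318, lead time 6≤23 — dominates D4.
D6: defect rate 2.8≤2.8, capacity 671≥318, lead time 14≤23 — dominates D4.
D7: defect rate 2.1≤2.8, capacity 894≥318, lead time 13≤23 — dominates D4.
Others (D2, D3, D5, D8) are each worse than D4 on at least one objective.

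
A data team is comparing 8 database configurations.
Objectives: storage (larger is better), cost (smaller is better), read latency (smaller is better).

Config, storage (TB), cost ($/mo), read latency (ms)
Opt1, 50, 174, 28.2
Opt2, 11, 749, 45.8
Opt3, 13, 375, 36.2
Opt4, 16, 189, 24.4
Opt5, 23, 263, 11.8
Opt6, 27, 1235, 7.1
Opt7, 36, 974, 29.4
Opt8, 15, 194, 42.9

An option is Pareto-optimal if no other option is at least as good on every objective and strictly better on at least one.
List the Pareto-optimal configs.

Opt1, Opt4, Opt5, Opt6

Opt1: not dominated (best storage).
Opt2: dominated by Opt1 (storage 50≥11, cost 174≤749, read latency 28.2≤45.8).
Opt3: dominated by Opt1 (storage 50≥13, cost 174≤375, read latency 28.2≤36.2).
Opt4: not dominated.
Opt5: not dominated.
Opt6: not dominated (best read latency).
Opt7: dominated by Opt1 (storage 50≥36, cost 174≤974, read latency 28.2≤29.4).
Opt8: dominated by Opt1 (storage 50≥15, cost 174≤194, read latency 28.2≤42.9).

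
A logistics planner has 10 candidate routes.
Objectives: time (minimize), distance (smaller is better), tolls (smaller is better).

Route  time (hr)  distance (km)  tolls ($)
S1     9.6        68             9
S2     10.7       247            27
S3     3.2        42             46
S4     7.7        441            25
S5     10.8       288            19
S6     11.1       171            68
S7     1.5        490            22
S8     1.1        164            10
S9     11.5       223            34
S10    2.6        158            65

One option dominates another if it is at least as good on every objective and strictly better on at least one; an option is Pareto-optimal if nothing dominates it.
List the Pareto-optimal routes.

S1, S3, S8, S10

S1: not dominated (best tolls).
S2: dominated by S1 (time 9.6≤10.7, distance 68≤247, tolls 9≤27).
S3: not dominated (best distance).
S4: dominated by S8 (time 1.1≤7.7, distance 164≤441, tolls 10≤25).
S5: dominated by S1 (time 9.6≤10.8, distance 68≤288, tolls 9≤19).
S6: dominated by S1 (time 9.6≤11.1, distance 68≤171, tolls 9≤68).
S7: dominated by S8 (time 1.1≤1.5, distance 164≤490, tolls 10≤22).
S8: not dominated (best time).
S9: dominated by S1 (time 9.6≤11.5, distance 68≤223, tolls 9≤34).
S10: not dominated.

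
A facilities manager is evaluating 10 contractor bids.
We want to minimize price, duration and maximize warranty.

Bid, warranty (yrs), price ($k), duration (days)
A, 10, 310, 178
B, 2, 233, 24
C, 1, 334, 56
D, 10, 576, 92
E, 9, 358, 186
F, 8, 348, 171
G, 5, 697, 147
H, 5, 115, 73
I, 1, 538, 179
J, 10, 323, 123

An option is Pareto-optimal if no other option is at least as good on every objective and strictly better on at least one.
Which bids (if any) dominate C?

B: warranty 2≥1, price 233≤334, duration 24≤56 — dominates C.
Others (A, D, E, F, G, H, I, J) are each worse than C on at least one objective.

B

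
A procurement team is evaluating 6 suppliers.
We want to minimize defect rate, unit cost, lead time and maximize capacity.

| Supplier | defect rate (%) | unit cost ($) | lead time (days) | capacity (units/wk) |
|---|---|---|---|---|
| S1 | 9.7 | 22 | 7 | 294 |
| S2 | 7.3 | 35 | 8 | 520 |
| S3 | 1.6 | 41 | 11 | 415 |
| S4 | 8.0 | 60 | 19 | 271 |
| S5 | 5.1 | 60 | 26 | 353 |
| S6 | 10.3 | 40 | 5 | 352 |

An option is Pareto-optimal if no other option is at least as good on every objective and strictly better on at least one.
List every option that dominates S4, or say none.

S2: defect rate 7.3≤8.0, unit cost 35≤60, lead time 8≤19, capacity 520≥271 — dominates S4.
S3: defect rate 1.6≤8.0, unit cost 41≤60, lead time 11≤19, capacity 415≥271 — dominates S4.
Others (S1, S5, S6) are each worse than S4 on at least one objective.

S2, S3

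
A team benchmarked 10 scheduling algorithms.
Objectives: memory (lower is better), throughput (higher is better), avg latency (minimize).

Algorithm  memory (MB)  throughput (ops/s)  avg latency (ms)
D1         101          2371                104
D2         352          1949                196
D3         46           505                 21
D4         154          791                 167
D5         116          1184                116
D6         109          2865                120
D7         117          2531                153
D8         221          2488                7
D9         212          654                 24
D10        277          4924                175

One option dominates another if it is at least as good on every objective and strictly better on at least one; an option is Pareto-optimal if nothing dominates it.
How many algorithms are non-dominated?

D1: not dominated.
D2: dominated by D1 (memory 101≤352, throughput 2371≥1949, avg latency 104≤196).
D3: not dominated (best memory).
D4: dominated by D1 (memory 101≤154, throughput 2371≥791, avg latency 104≤167).
D5: dominated by D1 (memory 101≤116, throughput 2371≥1184, avg latency 104≤116).
D6: not dominated.
D7: dominated by D6 (memory 109≤117, throughput 2865≥2531, avg latency 120≤153).
D8: not dominated (best avg latency).
D9: not dominated.
D10: not dominated (best throughput).
Pareto-optimal: D1, D3, D6, D8, D9, D10 → 6.

6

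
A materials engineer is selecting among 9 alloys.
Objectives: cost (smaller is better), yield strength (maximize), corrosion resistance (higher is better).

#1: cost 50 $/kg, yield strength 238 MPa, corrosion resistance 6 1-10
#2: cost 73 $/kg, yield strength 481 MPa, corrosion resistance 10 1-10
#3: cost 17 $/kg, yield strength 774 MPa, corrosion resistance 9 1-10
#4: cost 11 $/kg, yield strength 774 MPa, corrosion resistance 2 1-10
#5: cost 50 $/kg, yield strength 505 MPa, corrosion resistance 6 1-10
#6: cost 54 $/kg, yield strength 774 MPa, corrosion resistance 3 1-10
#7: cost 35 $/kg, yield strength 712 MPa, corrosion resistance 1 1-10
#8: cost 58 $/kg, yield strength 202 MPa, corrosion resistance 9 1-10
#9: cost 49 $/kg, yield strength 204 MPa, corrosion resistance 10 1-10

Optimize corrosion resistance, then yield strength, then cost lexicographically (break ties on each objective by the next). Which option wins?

#2

First maximize corrosion resistance: best is 10, kept {#2, #9}.
Then maximize yield strength: best is 481, kept {#2}.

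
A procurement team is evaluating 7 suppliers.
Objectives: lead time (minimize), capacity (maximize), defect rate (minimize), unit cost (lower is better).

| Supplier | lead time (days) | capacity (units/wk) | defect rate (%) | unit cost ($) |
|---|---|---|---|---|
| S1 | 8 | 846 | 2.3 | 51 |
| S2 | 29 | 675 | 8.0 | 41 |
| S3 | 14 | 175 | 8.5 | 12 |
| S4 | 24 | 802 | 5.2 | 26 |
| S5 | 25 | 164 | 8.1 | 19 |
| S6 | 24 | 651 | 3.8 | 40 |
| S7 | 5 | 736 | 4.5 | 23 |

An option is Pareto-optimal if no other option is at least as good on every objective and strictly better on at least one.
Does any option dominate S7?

No

S1: worse on lead time (8 vs 5).
S2: worse on lead time (29 vs 5).
S3: worse on lead time (14 vs 5).
S4: worse on lead time (24 vs 5).
S5: worse on lead time (25 vs 5).
S6: worse on lead time (24 vs 5).
No option is at least as good as S7 on every objective and strictly better on one.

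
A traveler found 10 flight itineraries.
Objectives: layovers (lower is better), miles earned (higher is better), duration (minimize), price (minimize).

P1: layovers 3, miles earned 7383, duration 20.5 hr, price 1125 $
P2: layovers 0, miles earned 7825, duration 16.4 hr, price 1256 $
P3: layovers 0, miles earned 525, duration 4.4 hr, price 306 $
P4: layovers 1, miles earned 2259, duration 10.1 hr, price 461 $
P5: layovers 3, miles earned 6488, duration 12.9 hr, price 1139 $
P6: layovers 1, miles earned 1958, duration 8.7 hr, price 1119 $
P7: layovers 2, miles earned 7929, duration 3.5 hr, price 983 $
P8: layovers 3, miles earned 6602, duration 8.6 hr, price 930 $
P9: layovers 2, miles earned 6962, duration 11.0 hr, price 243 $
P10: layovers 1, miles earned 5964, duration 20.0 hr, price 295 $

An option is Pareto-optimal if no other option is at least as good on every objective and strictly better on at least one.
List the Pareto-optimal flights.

P1: dominated by P7 (layovers 2≤3, miles earned 7929≥7383, duration 3.5≤20.5, price 983≤1125).
P2: not dominated.
P3: not dominated.
P4: not dominated.
P5: dominated by P7 (layovers 2≤3, miles earned 7929≥6488, duration 3.5≤12.9, price 983≤1139).
P6: not dominated.
P7: not dominated (best miles earned).
P8: not dominated.
P9: not dominated (best price).
P10: not dominated.

P2, P3, P4, P6, P7, P8, P9, P10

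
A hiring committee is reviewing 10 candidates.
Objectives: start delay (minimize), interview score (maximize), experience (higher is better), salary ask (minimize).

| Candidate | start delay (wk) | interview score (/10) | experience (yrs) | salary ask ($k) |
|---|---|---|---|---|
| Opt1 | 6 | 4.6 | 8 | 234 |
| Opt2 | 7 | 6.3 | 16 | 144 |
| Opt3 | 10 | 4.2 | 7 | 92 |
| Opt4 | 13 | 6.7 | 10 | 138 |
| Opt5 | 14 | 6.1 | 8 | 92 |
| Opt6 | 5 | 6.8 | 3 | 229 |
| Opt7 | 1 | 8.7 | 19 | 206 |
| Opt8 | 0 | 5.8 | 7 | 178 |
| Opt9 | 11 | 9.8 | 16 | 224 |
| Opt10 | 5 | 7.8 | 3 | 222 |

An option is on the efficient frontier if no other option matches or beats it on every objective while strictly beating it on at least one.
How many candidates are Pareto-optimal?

7

Opt1: dominated by Opt7 (start delay 1≤6, interview score 8.7≥4.6, experience 19≥8, salary ask 206≤234).
Opt2: not dominated.
Opt3: not dominated.
Opt4: not dominated.
Opt5: not dominated.
Opt6: dominated by Opt7 (start delay 1≤5, interview score 8.7≥6.8, experience 19≥3, salary ask 206≤229).
Opt7: not dominated (best experience).
Opt8: not dominated (best start delay).
Opt9: not dominated (best interview score).
Opt10: dominated by Opt7 (start delay 1≤5, interview score 8.7≥7.8, experience 19≥3, salary ask 206≤222).
Pareto-optimal: Opt2, Opt3, Opt4, Opt5, Opt7, Opt8, Opt9 → 7.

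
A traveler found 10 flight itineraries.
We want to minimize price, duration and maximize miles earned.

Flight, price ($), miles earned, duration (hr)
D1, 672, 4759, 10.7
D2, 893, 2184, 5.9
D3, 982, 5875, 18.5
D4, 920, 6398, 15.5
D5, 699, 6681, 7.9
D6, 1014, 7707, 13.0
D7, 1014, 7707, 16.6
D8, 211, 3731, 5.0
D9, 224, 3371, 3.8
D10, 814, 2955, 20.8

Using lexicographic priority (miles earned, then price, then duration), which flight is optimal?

First maximize miles earned: best is 7707, kept {D6, D7}.
Then minimize price: best is 1014, kept {D6, D7}.
Then minimize duration: best is 13.0, kept {D6}.

D6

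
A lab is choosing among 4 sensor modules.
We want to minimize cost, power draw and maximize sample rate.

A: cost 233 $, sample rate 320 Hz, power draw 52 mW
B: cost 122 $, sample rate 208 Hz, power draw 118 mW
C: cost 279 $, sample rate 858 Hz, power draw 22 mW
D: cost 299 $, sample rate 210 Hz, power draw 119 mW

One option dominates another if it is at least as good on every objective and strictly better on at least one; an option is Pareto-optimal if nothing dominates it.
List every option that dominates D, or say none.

A, C

A: cost 233≤299, sample rate 320≥210, power draw 52≤119 — dominates D.
C: cost 279≤299, sample rate 858≥210, power draw 22≤119 — dominates D.
Others (B) are each worse than D on at least one objective.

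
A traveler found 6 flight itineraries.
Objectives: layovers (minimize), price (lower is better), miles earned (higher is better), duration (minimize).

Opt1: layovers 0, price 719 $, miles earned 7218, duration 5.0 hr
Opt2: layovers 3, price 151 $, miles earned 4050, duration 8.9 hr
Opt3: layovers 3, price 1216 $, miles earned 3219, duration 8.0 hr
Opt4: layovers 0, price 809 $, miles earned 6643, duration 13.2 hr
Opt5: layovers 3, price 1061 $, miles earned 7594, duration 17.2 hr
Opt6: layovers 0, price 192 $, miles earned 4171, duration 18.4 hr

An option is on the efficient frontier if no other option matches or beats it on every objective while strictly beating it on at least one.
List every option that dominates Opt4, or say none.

Opt1: layovers 0≤0, price 719≤809, miles earned 7218≥6643, duration 5.0≤13.2 — dominates Opt4.
Others (Opt2, Opt3, Opt5, Opt6) are each worse than Opt4 on at least one objective.

Opt1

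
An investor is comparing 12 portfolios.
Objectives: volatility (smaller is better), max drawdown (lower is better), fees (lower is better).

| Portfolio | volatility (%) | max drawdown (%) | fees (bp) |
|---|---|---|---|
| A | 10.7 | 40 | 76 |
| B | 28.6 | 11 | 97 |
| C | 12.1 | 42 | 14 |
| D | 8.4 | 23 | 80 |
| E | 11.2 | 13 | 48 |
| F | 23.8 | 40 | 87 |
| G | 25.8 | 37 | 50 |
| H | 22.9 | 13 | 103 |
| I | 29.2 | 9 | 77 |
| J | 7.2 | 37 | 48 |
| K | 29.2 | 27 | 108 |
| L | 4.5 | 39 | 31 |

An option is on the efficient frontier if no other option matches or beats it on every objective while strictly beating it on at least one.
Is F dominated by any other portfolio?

Yes

A vs F: volatility 10.7≤23.8, max drawdown 40≤40, fees 76≤87 — A is at least as good on every objective and strictly better on at least one, so A dominates F.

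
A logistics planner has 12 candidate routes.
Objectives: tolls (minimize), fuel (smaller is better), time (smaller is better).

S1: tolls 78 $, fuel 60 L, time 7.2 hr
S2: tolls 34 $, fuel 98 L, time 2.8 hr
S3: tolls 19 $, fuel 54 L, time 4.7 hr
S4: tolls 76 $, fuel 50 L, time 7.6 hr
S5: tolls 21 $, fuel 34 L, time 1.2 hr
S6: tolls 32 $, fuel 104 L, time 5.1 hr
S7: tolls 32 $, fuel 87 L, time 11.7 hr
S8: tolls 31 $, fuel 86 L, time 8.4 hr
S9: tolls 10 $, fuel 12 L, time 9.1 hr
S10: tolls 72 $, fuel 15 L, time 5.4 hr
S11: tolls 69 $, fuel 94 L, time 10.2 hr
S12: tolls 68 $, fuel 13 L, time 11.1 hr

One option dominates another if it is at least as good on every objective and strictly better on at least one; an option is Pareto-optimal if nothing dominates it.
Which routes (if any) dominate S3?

S1: worse on tolls (78 vs 19).
S2: worse on tolls (34 vs 19).
S4: worse on tolls (76 vs 19).
S5: worse on tolls (21 vs 19).
S6: worse on tolls (32 vs 19).
S7: worse on tolls (32 vs 19).
S8: worse on tolls (31 vs 19).
S9: worse on time (9.1 vs 4.7).
S10: worse on tolls (72 vs 19).
S11: worse on tolls (69 vs 19).
S12: worse on tolls (68 vs 19).
No option dominates S3.

none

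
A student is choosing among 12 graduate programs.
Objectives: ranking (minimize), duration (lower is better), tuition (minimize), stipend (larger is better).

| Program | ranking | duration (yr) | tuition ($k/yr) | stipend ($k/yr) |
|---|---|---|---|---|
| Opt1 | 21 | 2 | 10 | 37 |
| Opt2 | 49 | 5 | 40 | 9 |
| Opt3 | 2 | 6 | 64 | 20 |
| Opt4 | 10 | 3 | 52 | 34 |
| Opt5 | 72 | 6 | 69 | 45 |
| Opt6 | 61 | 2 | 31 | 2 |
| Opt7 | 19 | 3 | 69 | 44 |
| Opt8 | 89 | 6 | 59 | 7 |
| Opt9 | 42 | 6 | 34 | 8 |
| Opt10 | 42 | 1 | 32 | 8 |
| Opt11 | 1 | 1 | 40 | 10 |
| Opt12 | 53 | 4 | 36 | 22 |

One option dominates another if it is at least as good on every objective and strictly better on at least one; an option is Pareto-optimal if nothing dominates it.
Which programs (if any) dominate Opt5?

Opt1: worse on stipend (37 vs 45).
Opt2: worse on stipend (9 vs 45).
Opt3: worse on stipend (20 vs 45).
Opt4: worse on stipend (34 vs 45).
Opt6: worse on stipend (2 vs 45).
Opt7: worse on stipend (44 vs 45).
Opt8: worse on ranking (89 vs 72).
Opt9: worse on stipend (8 vs 45).
Opt10: worse on stipend (8 vs 45).
Opt11: worse on stipend (10 vs 45).
Opt12: worse on stipend (22 vs 45).
No option dominates Opt5.

none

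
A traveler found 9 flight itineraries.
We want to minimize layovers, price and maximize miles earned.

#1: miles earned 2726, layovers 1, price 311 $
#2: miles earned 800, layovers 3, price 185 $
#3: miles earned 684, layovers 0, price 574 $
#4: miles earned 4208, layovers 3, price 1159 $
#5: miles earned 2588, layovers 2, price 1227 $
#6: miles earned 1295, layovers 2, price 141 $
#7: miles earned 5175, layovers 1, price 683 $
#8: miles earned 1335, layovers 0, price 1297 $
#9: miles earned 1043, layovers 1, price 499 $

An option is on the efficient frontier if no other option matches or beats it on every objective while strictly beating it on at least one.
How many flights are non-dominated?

#1: not dominated.
#2: dominated by #6 (miles earned 1295≥800, layovers 2≤3, price 141≤185).
#3: not dominated.
#4: dominated by #7 (miles earned 5175≥4208, layovers 1≤3, price 683≤1159).
#5: dominated by #1 (miles earned 2726≥2588, layovers 1≤2, price 311≤1227).
#6: not dominated (best price).
#7: not dominated (best miles earned).
#8: not dominated.
#9: dominated by #1 (miles earned 2726≥1043, layovers 1≤1, price 311≤499).
Pareto-optimal: #1, #3, #6, #7, #8 → 5.

5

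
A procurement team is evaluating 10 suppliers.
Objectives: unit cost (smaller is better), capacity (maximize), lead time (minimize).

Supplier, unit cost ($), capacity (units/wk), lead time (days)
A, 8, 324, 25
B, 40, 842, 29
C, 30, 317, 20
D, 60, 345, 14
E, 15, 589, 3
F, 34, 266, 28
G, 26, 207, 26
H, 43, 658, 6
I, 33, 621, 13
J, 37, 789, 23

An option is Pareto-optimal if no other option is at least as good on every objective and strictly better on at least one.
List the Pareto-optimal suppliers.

A: not dominated (best unit cost).
B: not dominated (best capacity).
C: dominated by E (unit cost 15≤30, capacity 589≥317, lead time 3≤20).
D: dominated by E (unit cost 15≤60, capacity 589≥345, lead time 3≤14).
E: not dominated (best lead time).
F: dominated by A (unit cost 8≤34, capacity 324≥266, lead time 25≤28).
G: dominated by A (unit cost 8≤26, capacity 324≥207, lead time 25≤26).
H: not dominated.
I: not dominated.
J: not dominated.

A, B, E, H, I, J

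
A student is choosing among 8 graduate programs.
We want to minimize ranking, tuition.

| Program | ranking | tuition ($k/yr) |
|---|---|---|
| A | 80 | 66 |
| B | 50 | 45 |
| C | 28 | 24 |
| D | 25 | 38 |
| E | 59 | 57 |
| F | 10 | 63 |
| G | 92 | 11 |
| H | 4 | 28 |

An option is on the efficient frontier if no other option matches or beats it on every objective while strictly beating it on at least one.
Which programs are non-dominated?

A: dominated by B (ranking 50≤80, tuition 45≤66).
B: dominated by C (ranking 28≤50, tuition 24≤45).
C: not dominated.
D: dominated by H (ranking 4≤25, tuition 28≤38).
E: dominated by B (ranking 50≤59, tuition 45≤57).
F: dominated by H (ranking 4≤10, tuition 28≤63).
G: not dominated (best tuition).
H: not dominated (best ranking).

C, G, H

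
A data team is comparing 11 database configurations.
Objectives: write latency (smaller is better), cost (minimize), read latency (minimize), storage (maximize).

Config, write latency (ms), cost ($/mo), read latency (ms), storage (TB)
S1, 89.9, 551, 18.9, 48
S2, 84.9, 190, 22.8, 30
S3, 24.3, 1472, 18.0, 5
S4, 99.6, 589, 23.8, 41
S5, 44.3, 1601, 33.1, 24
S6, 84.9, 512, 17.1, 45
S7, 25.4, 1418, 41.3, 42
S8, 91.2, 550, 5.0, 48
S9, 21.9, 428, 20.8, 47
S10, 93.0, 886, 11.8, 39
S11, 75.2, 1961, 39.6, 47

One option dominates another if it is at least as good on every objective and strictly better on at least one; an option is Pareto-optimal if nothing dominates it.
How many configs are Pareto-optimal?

6

S1: not dominated.
S2: not dominated (best cost).
S3: not dominated.
S4: dominated by S1 (write latency 89.9≤99.6, cost 551≤589, read latency 18.9≤23.8, storage 48≥41).
S5: dominated by S9 (write latency 21.9≤44.3, cost 428≤1601, read latency 20.8≤33.1, storage 47≥24).
S6: not dominated.
S7: dominated by S9 (write latency 21.9≤25.4, cost 428≤1418, read latency 20.8≤41.3, storage 47≥42).
S8: not dominated (best read latency).
S9: not dominated (best write latency).
S10: dominated by S8 (write latency 91.2≤93.0, cost 550≤886, read latency 5.0≤11.8, storage 48≥39).
S11: dominated by S9 (write latency 21.9≤75.2, cost 428≤1961, read latency 20.8≤39.6, storage 47≥47).
Pareto-optimal: S1, S2, S3, S6, S8, S9 → 6.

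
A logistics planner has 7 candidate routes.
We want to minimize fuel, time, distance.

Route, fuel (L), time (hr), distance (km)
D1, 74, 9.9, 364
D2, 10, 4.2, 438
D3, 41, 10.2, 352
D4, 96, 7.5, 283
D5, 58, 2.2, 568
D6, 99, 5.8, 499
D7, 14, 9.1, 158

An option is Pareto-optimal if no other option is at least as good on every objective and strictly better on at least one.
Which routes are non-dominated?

D2, D4, D5, D7

D1: dominated by D7 (fuel 14≤74, time 9.1≤9.9, distance 158≤364).
D2: not dominated (best fuel).
D3: dominated by D7 (fuel 14≤41, time 9.1≤10.2, distance 158≤352).
D4: not dominated.
D5: not dominated (best time).
D6: dominated by D2 (fuel 10≤99, time 4.2≤5.8, distance 438≤499).
D7: not dominated (best distance).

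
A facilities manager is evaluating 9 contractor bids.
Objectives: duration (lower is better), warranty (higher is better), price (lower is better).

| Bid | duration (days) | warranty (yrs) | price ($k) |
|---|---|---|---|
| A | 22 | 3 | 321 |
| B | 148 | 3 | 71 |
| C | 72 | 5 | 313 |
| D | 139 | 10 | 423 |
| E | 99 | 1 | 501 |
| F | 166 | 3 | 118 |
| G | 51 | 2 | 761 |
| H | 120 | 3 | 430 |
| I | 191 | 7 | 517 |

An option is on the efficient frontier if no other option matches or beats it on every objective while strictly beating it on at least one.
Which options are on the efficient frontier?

A, B, C, D

A: not dominated (best duration).
B: not dominated (best price).
C: not dominated.
D: not dominated (best warranty).
E: dominated by A (duration 22≤99, warranty 3≥1, price 321≤501).
F: dominated by B (duration 148≤166, warranty 3≥3, price 71≤118).
G: dominated by A (duration 22≤51, warranty 3≥2, price 321≤761).
H: dominated by A (duration 22≤120, warranty 3≥3, price 321≤430).
I: dominated by D (duration 139≤191, warranty 10≥7, price 423≤517).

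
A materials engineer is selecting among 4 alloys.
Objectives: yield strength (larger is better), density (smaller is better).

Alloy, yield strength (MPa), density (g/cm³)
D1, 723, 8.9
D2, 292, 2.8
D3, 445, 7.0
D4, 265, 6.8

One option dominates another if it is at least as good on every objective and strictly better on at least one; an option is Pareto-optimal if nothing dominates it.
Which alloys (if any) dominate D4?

D2

D2: yield strength 292≥265, density 2.8≤6.8 — dominates D4.
Others (D1, D3) are each worse than D4 on at least one objective.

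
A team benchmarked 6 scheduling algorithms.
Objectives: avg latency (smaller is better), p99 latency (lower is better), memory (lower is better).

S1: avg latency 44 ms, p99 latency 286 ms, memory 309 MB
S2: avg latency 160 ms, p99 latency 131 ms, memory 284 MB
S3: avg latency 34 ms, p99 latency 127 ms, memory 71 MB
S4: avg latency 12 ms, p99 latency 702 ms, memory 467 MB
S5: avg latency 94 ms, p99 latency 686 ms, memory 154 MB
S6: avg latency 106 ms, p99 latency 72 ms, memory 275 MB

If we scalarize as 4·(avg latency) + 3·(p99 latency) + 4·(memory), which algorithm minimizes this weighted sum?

S3

S1: 4·44 + 3·286 + 4·309 = 2270
S2: 4·160 + 3·131 + 4·284 = 2169
S3: 4·34 + 3·127 + 4·71 = 801
S4: 4·12 + 3·702 + 4·467 = 4022
S5: 4·94 + 3·686 + 4·154 = 3050
S6: 4·106 + 3·72 + 4·275 = 1740
Lowest: S3 at 801.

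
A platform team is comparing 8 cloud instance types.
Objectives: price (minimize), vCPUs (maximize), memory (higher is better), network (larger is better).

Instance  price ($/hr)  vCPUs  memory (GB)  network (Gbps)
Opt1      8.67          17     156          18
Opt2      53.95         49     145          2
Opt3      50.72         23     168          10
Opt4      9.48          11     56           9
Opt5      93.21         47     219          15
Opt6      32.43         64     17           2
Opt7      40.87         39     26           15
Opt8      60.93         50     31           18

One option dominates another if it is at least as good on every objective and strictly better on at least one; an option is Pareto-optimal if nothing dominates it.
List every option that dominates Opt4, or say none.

Opt1: price 8.67≤9.48, vCPUs 17≥11, memory 156≥56, network 18≥9 — dominates Opt4.
Others (Opt2, Opt3, Opt5, Opt6, Opt7, Opt8) are each worse than Opt4 on at least one objective.

Opt1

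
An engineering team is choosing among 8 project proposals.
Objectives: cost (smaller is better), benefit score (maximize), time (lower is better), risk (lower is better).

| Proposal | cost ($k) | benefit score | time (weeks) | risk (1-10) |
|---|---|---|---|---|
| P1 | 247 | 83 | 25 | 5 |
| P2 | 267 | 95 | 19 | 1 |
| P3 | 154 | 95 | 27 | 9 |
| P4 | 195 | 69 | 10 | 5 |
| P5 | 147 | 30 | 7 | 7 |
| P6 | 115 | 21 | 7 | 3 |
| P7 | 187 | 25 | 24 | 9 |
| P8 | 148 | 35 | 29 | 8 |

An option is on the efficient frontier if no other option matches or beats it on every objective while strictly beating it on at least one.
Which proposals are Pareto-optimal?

P1: not dominated.
P2: not dominated (best risk).
P3: not dominated.
P4: not dominated.
P5: not dominated.
P6: not dominated (best cost).
P7: dominated by P5 (cost 147≤187, benefit score 30≥25, time 7≤24, risk 7≤9).
P8: not dominated.

P1, P2, P3, P4, P5, P6, P8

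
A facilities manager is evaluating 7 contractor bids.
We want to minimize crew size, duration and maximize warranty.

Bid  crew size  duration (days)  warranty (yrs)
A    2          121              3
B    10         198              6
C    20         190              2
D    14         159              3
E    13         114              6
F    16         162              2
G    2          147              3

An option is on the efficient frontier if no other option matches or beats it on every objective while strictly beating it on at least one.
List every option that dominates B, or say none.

none

A: worse on warranty (3 vs 6).
C: worse on crew size (20 vs 10).
D: worse on crew size (14 vs 10).
E: worse on crew size (13 vs 10).
F: worse on crew size (16 vs 10).
G: worse on warranty (3 vs 6).
No option dominates B.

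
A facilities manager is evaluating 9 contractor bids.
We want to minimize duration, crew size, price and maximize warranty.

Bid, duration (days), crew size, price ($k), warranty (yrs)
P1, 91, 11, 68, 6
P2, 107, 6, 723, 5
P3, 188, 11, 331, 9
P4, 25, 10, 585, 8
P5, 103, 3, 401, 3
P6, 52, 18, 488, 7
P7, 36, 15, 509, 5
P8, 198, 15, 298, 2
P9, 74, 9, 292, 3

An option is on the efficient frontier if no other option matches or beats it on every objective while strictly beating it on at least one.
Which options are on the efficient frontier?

P1: not dominated (best price).
P2: not dominated.
P3: not dominated (best warranty).
P4: not dominated (best duration).
P5: not dominated (best crew size).
P6: not dominated.
P7: not dominated.
P8: dominated by P1 (duration 91≤198, crew size 11≤15, price 68≤298, warranty 6≥2).
P9: not dominated.

P1, P2, P3, P4, P5, P6, P7, P9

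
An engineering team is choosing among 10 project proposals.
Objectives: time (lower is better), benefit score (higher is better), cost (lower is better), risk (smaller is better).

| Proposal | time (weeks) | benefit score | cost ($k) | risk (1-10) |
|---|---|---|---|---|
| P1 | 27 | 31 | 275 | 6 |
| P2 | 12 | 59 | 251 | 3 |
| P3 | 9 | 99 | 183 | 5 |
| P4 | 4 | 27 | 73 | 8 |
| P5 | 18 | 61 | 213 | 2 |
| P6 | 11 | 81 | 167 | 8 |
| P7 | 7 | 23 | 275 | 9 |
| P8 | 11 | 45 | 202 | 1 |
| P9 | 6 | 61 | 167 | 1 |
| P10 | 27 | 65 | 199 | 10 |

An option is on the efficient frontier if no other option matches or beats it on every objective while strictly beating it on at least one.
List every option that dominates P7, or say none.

P4: time 4≤7, benefit score 27≥23, cost 73≤275, risk 8≤9 — dominates P7.
P9: time 6≤7, benefit score 61≥23, cost 167≤275, risk 1≤9 — dominates P7.
Others (P1, P2, P3, P5, P6, P8, P10) are each worse than P7 on at least one objective.

P4, P9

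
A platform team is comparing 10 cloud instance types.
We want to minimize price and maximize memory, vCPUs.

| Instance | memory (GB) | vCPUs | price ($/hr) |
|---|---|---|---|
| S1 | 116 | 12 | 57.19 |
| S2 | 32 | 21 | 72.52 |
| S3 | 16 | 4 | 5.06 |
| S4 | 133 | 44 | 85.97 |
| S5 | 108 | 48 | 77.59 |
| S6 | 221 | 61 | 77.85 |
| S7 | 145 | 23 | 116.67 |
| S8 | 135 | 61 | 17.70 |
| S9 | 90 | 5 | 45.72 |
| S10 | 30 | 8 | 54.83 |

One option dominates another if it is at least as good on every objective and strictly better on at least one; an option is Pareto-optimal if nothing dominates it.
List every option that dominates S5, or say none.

S8

S8: memory 135≥108, vCPUs 61≥48, price 17.70≤77.59 — dominates S5.
Others (S1, S2, S3, S4, S6, S7, S9, S10) are each worse than S5 on at least one objective.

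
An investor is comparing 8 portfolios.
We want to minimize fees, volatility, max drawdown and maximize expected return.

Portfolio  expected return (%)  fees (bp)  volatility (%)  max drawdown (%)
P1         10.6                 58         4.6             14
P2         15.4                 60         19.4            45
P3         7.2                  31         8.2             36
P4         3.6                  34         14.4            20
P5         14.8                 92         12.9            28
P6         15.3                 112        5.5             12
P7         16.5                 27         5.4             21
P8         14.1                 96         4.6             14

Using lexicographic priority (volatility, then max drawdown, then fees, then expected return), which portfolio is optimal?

P1

First minimize volatility: best is 4.6, kept {P1, P8}.
Then minimize max drawdown: best is 14, kept {P1, P8}.
Then minimize fees: best is 58, kept {P1}.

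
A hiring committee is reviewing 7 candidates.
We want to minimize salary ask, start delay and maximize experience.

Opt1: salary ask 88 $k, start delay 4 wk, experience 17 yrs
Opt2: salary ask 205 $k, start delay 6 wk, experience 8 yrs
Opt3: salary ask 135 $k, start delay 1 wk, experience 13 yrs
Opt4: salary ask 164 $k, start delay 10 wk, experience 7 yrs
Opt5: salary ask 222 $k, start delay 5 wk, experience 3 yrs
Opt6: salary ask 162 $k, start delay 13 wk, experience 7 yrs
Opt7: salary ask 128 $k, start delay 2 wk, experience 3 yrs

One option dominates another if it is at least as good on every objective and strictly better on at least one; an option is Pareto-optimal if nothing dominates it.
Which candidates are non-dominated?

Opt1: not dominated (best salary ask).
Opt2: dominated by Opt1 (salary ask 88≤205, start delay 4≤6, experience 17≥8).
Opt3: not dominated (best start delay).
Opt4: dominated by Opt1 (salary ask 88≤164, start delay 4≤10, experience 17≥7).
Opt5: dominated by Opt1 (salary ask 88≤222, start delay 4≤5, experience 17≥3).
Opt6: dominated by Opt1 (salary ask 88≤162, start delay 4≤13, experience 17≥7).
Opt7: not dominated.

Opt1, Opt3, Opt7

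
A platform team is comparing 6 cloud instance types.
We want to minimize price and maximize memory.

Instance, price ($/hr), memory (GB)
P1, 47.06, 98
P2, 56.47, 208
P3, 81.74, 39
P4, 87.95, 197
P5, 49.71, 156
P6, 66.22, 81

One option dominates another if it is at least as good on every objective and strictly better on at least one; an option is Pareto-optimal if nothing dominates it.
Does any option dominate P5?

No

P1: worse on memory (98 vs 156).
P2: worse on price (56.47 vs 49.71).
P3: worse on price (81.74 vs 49.71).
P4: worse on price (87.95 vs 49.71).
P6: worse on price (66.22 vs 49.71).
No option is at least as good as P5 on every objective and strictly better on one.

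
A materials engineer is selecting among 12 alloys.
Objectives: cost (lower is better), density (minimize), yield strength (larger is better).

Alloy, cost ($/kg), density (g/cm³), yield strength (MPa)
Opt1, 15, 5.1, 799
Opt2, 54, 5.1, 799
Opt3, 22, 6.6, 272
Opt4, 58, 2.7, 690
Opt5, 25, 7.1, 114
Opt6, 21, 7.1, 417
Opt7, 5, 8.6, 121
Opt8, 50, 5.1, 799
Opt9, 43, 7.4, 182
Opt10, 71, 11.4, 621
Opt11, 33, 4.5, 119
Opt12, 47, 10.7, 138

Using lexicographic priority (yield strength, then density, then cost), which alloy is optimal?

Opt1

First maximize yield strength: best is 799, kept {Opt1, Opt2, Opt8}.
Then minimize density: best is 5.1, kept {Opt1, Opt2, Opt8}.
Then minimize cost: best is 15, kept {Opt1}.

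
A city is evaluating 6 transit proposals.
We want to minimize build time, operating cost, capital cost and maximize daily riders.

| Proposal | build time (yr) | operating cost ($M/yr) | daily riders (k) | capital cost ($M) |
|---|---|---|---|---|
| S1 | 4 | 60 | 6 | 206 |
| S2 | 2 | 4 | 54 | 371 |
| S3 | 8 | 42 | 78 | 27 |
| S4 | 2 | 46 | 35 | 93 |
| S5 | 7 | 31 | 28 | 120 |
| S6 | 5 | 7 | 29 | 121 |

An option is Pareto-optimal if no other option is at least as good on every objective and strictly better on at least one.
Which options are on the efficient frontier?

S1: dominated by S4 (build time 2≤4, operating cost 46≤60, daily riders 35≥6, capital cost 93≤206).
S2: not dominated (best operating cost).
S3: not dominated (best daily riders).
S4: not dominated.
S5: not dominated.
S6: not dominated.

S2, S3, S4, S5, S6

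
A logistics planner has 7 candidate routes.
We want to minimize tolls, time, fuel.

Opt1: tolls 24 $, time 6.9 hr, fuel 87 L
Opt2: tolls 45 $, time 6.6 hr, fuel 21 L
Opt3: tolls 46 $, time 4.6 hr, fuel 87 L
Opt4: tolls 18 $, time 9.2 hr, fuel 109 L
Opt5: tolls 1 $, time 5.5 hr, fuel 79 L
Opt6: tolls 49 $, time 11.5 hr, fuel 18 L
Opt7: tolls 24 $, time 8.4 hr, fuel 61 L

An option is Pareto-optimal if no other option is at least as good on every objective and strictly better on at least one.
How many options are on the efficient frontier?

5

Opt1: dominated by Opt5 (tolls 1≤24, time 5.5≤6.9, fuel 79≤87).
Opt2: not dominated.
Opt3: not dominated (best time).
Opt4: dominated by Opt5 (tolls 1≤18, time 5.5≤9.2, fuel 79≤109).
Opt5: not dominated (best tolls).
Opt6: not dominated (best fuel).
Opt7: not dominated.
Pareto-optimal: Opt2, Opt3, Opt5, Opt6, Opt7 → 5.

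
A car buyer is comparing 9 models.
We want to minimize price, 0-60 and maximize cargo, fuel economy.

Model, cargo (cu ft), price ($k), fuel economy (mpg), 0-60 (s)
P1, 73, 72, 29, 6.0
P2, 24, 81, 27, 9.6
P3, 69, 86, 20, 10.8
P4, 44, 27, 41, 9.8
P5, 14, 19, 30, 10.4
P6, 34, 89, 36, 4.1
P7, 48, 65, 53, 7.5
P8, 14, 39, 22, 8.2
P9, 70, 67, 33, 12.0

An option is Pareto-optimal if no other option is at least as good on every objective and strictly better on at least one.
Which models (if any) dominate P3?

P1

P1: cargo 73≥69, price 72≤86, fuel economy 29≥20, 0-60 6.0≤10.8 — dominates P3.
Others (P2, P4, P5, P6, P7, P8, P9) are each worse than P3 on at least one objective.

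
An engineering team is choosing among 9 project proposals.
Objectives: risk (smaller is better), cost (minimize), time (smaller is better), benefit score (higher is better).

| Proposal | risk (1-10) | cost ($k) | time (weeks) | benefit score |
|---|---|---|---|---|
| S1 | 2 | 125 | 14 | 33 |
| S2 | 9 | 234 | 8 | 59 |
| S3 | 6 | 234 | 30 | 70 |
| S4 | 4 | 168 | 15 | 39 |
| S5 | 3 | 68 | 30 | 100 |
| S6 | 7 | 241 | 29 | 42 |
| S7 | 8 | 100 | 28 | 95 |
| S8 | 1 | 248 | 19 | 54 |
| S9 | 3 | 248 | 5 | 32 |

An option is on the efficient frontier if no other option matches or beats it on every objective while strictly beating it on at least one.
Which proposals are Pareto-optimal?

S1, S2, S4, S5, S6, S7, S8, S9

S1: not dominated.
S2: not dominated.
S3: dominated by S5 (risk 3≤6, cost 68≤234, time 30≤30, benefit score 100≥70).
S4: not dominated.
S5: not dominated (best cost).
S6: not dominated.
S7: not dominated.
S8: not dominated (best risk).
S9: not dominated (best time).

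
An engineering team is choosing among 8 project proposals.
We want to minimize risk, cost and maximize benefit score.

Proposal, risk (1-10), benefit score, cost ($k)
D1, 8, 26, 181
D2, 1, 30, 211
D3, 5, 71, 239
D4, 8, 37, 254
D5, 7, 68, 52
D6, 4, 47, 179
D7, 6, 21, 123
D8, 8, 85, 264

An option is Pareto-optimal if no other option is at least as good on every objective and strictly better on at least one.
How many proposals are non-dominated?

D1: dominated by D5 (risk 7≤8, benefit score 68≥26, cost 52≤181).
D2: not dominated (best risk).
D3: not dominated.
D4: dominated by D3 (risk 5≤8, benefit score 71≥37, cost 239≤254).
D5: not dominated (best cost).
D6: not dominated.
D7: not dominated.
D8: not dominated (best benefit score).
Pareto-optimal: D2, D3, D5, D6, D7, D8 → 6.

6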